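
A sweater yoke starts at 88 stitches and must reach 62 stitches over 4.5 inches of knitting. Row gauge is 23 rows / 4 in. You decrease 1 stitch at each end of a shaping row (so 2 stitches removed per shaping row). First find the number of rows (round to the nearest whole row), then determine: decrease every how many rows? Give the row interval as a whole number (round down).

Rows = 4.5 × 5.75 = 25.9 → 26 rows.
Stitches to remove: 26 → 13 shaping rows (at 2 st each).
26 / 13 = 2.00 → every 2 rows.

Decrease every 2nd row.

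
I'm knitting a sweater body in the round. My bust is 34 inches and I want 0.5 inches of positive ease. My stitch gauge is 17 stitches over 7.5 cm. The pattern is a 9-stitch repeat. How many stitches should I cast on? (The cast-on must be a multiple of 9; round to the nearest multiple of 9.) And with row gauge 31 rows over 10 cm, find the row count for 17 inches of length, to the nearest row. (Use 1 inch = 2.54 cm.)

Cast on 198 stitches; work 134 rows.

Finished = 34 + 0.5 = 34.5 inches.
34.5 inches × 2.54 = 87.63 cm.
17/7.5 = 2.267 sts per cm; 87.63 × 2.267 = 198.63 sts.
Nearest multiple of 9 → 198.
17 inches = 43.18 cm; × 3.1 = 133.86 → 134 rows.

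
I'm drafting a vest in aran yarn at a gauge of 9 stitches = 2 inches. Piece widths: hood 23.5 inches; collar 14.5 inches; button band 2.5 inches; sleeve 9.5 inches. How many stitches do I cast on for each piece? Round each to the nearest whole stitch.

hood 106; collar 65; button band 11; sleeve 43.

Rate = 9/2 = 4.5 sts per in.
hood: 23.5 × 4.5 = 105.75 → 106.
collar: 14.5 × 4.5 = 65.25 → 65.
button band: 2.5 × 4.5 = 11.25 → 11.
sleeve: 9.5 × 4.5 = 42.75 → 43.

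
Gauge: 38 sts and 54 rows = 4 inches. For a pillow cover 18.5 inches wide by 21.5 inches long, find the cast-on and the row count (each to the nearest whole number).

Stitch gauge = 38/4 = 9.5 sts/in; 18.5 × 9.5 = 175.75 → 176 sts.
Row gauge = 54/4 = 13.5 rows/in; 21.5 × 13.5 = 290.25 → 290 rows.

Cast on 176 stitches and work 290 rows.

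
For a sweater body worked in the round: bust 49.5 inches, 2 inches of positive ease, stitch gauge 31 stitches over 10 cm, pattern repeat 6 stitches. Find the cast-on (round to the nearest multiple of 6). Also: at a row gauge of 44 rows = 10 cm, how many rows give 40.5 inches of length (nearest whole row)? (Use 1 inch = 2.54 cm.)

Cast on 408 stitches; work 453 rows.

Finished = 49.5 + 2 = 51.5 inches.
51.5 inches × 2.54 = 130.81 cm.
31/10 = 3.1 sts per cm; 130.81 × 3.1 = 405.51 sts.
Nearest multiple of 6 → 408.
40.5 inches = 102.87 cm; × 4.4 = 452.63 → 453 rows.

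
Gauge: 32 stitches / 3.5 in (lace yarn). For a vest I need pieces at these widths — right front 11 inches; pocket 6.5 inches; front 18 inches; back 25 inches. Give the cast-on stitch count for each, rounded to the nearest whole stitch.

Rate = 32/3.5 = 9.143 sts per in.
right front: 11 × 9.143 = 100.57 → 101.
pocket: 6.5 × 9.143 = 59.43 → 59.
front: 18 × 9.143 = 164.57 → 165.
back: 25 × 9.143 = 228.57 → 229.

right front 101; pocket 59; front 165; back 229.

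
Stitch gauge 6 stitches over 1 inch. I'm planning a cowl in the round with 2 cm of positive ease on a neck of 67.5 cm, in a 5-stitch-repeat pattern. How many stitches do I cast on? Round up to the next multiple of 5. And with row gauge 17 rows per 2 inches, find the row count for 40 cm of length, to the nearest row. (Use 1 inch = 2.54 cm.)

Cast on 165 stitches; work 134 rows.

Finished = 67.5 + 2 = 69.5 cm.
69.5 cm × 1/2.54 = 27.36 inches.
6/1 = 6 sts per in; 27.36 × 6 = 164.17 sts.
Next multiple of 5 → 165.
40 cm = 15.75 inches; × 8.5 = 133.86 → 134 rows.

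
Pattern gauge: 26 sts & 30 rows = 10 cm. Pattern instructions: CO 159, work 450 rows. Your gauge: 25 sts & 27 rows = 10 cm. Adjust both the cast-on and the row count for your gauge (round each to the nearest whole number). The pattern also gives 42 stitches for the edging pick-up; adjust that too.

Cast on 153 stitches; work 405 rows; edging pick-up 40 stitches.

Stitches: 159 × 25/26 = 152.88 → 153.
Rows: 450 × 27/30 = 405.00 → 405.
edging pick-up: 42 × 25/26 = 40.38 → 40.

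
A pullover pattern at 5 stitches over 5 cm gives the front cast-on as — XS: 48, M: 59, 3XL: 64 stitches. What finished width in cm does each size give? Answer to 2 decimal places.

5/5 = 1 sts per cm.
XS: 48 / 1 = 48.000 → 48.00 cm.
M: 59 / 1 = 59.000 → 59.00 cm.
3XL: 64 / 1 = 64.000 → 64.00 cm.

XS 48.00 cm; M 59.00 cm; 3XL 64.00 cm.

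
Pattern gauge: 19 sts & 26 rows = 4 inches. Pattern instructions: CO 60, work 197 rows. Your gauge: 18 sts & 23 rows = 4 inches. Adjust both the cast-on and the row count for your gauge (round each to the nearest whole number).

Stitches: 60 × 18/19 = 56.84 → 57.
Rows: 197 × 23/26 = 174.27 → 174.

Cast on 57 stitches; work 174 rows.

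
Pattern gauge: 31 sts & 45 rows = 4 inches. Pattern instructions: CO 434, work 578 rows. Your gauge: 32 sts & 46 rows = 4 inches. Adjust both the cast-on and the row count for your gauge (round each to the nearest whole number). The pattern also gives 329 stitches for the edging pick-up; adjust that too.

Cast on 448 stitches; work 591 rows; edging pick-up 340 stitches.

Stitches: 434 × 32/31 = 448.00 → 448.
Rows: 578 × 46/45 = 590.84 → 591.
edging pick-up: 329 × 32/31 = 339.61 → 340.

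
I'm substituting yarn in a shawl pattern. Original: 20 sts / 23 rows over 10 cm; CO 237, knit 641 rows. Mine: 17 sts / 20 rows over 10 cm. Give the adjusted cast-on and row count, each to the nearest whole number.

Cast on 201 stitches; work 557 rows.

Stitches: 237 × 17/20 = 201.45 → 201.
Rows: 641 × 20/23 = 557.39 → 557.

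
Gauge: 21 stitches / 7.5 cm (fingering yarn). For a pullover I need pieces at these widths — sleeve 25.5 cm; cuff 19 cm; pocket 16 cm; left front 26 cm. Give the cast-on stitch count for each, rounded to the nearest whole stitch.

Rate = 21/7.5 = 2.8 sts per cm.
sleeve: 25.5 × 2.8 = 71.40 → 71.
cuff: 19 × 2.8 = 53.20 → 53.
pocket: 16 × 2.8 = 44.80 → 45.
left front: 26 × 2.8 = 72.80 → 73.

sleeve 71; cuff 53; pocket 45; left front 73.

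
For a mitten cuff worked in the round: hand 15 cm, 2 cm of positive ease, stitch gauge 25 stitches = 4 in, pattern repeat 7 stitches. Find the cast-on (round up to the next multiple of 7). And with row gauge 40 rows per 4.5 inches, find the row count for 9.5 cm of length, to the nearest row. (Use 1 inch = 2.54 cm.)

Finished = 15 + 2 = 17 cm.
17 cm × 1/2.54 = 6.69 inches.
25/4 = 6.25 sts per in; 6.69 × 6.25 = 41.83 sts.
Next multiple of 7 → 42.
9.5 cm = 3.74 inches; × 8.889 = 33.25 → 33 rows.

Cast on 42 stitches; work 33 rows.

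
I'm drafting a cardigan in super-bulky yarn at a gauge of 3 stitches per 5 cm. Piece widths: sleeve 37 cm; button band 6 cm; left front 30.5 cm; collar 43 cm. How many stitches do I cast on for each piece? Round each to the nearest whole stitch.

Rate = 3/5 = 0.6 sts per cm.
sleeve: 37 × 0.6 = 22.20 → 22.
button band: 6 × 0.6 = 3.60 → 4.
left front: 30.5 × 0.6 = 18.30 → 18.
collar: 43 × 0.6 = 25.80 → 26.

sleeve 22; button band 4; left front 18; collar 26.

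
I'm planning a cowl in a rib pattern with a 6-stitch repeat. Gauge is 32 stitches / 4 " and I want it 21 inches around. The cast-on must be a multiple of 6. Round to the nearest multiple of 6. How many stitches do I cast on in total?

Cast on 168 stitches.

32 / 4 = 8 sts per inch.
21 × 8 = 168.00 sts.
Nearest multiple of 6: 168.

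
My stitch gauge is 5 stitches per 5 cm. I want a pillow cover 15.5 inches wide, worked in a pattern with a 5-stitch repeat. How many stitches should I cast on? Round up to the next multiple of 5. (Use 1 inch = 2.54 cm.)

40 stitches.

15.5 in = 15.5 × 2.54 = 39.37 cm.
5 / 5 = 1 sts/cm.
39.37 × 1 = 39.37 sts.
→ 40.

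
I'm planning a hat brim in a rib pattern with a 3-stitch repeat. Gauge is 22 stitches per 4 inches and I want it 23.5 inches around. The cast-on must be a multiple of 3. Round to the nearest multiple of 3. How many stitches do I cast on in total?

22 / 4 = 5.5 sts per inch.
23.5 × 5.5 = 129.25 sts.
Nearest multiple of 3: 129.

CO 129 sts.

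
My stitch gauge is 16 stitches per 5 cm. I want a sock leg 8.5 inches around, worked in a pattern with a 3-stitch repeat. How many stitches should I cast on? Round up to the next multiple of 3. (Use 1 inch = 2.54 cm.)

8.5 in = 8.5 × 2.54 = 21.59 cm.
16 / 5 = 3.2 sts/cm.
21.59 × 3.2 = 69.09 sts.
→ 72.

72 stitches.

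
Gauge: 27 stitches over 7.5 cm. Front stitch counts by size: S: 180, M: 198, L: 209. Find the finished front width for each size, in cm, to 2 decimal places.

S 50.00 cm; M 55.00 cm; L 58.06 cm.

27/7.5 = 3.6 sts per cm.
S: 180 / 3.6 = 50.000 → 50.00 cm.
M: 198 / 3.6 = 55.000 → 55.00 cm.
L: 209 / 3.6 = 58.056 → 58.06 cm.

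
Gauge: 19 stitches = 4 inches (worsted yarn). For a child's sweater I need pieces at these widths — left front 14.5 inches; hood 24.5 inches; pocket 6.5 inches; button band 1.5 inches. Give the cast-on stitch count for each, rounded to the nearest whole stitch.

Rate = 19/4 = 4.75 sts per in.
left front: 14.5 × 4.75 = 68.88 → 69.
hood: 24.5 × 4.75 = 116.38 → 116.
pocket: 6.5 × 4.75 = 30.88 → 31.
button band: 1.5 × 4.75 = 7.12 → 7.

left front 69; hood 116; pocket 31; button band 7.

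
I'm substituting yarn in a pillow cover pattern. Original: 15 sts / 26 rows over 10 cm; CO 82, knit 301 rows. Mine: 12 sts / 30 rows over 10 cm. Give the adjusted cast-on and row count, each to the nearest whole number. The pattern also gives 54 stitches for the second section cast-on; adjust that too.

Cast on 66 stitches; work 347 rows; second section cast-on 43 stitches.

Stitches: 82 × 12/15 = 65.60 → 66.
Rows: 301 × 30/26 = 347.31 → 347.
second section cast-on: 54 × 12/15 = 43.20 → 43.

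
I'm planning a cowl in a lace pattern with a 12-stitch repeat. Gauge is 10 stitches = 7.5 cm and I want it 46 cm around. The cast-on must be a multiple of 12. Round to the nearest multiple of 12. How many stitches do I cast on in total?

60 stitches.

10 / 7.5 = 1.333 sts per cm.
46 × 1.333 = 61.33 sts.
Nearest multiple of 12: 60.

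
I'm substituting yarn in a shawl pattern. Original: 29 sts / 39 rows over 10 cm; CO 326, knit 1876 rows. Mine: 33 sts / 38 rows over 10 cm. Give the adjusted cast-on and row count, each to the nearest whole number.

Stitches: 326 × 33/29 = 370.97 → 371.
Rows: 1876 × 38/39 = 1827.90 → 1828.

Cast on 371 stitches; work 1828 rows.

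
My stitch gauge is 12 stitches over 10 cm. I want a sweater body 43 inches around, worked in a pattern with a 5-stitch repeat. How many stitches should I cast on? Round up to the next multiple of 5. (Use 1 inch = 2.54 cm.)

Cast on 135 stitches.

43 in = 43 × 2.54 = 109.22 cm.
12 / 10 = 1.2 sts/cm.
109.22 × 1.2 = 131.06 sts.
→ 135.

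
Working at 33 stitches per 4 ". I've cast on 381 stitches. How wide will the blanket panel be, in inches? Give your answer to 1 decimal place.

33 stitches / 4 inch = 8.25 stitches per inch.
381 / 8.25 = 46.18 inches.

46.2 inches.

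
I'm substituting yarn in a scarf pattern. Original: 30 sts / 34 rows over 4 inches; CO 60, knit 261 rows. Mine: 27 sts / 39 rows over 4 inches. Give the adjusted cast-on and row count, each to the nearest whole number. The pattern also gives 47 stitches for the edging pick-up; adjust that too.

Stitches: 60 × 27/30 = 54.00 → 54.
Rows: 261 × 39/34 = 299.38 → 299.
edging pick-up: 47 × 27/30 = 42.30 → 42.

Cast on 54 stitches; work 299 rows; edging pick-up 42 stitches.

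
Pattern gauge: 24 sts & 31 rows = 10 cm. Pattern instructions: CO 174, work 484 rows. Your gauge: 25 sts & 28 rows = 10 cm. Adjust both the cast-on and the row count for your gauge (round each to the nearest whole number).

Cast on 181 stitches; work 437 rows.

Stitches: 174 × 25/24 = 181.25 → 181.
Rows: 484 × 28/31 = 437.16 → 437.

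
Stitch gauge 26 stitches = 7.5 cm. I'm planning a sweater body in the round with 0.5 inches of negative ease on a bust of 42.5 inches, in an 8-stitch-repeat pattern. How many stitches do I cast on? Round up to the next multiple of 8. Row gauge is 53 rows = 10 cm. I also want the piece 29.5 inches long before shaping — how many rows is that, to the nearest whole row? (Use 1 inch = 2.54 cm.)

Cast on 376 stitches; work 397 rows.

Finished = 42.5 − 0.5 = 42 inches.
42 inches × 2.54 = 106.68 cm.
26/7.5 = 3.467 sts per cm; 106.68 × 3.467 = 369.82 sts.
Next multiple of 8 → 376.
29.5 inches = 74.93 cm; × 5.3 = 397.13 → 397 rows.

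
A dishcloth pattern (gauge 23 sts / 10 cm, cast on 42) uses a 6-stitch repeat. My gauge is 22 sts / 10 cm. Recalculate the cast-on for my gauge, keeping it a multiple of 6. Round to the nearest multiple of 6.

CO 42 sts.

42 × 22 / 23 = 40.17.
Nearest multiple of 6: 42.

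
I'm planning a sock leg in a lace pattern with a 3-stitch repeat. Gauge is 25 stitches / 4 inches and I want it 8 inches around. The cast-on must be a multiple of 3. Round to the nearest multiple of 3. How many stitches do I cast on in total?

CO 51 sts.

25 / 4 = 6.25 sts per inch.
8 × 6.25 = 50.00 sts.
Nearest multiple of 3: 51.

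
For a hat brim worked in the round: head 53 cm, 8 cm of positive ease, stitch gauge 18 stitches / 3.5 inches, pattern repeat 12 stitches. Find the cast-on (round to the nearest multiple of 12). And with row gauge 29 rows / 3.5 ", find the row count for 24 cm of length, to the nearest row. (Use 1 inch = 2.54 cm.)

Cast on 120 stitches; work 78 rows.

Finished = 53 + 8 = 61 cm.
61 cm × 1/2.54 = 24.02 inches.
18/3.5 = 5.143 sts per in; 24.02 × 5.143 = 123.51 sts.
Nearest multiple of 12 → 120.
24 cm = 9.45 inches; × 8.286 = 78.29 → 78 rows.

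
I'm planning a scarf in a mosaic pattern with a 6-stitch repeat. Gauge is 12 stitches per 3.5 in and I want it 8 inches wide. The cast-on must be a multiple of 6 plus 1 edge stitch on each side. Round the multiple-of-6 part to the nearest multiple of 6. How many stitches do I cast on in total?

Cast on 26 stitches.

12 / 3.5 = 3.429 sts per inch.
8 × 3.429 = 27.43 sts.
Less 2 edge sts → 25.43 for the repeat.
Nearest multiple of 6: 24.
Add back 2 edge sts → 26.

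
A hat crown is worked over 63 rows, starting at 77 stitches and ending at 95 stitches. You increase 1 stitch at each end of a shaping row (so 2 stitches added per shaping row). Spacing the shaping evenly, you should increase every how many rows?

Increase every 7th row.

Stitches to add: |95 − 77| = 18.
Shaping rows needed: 18 / 2 = 9.
63 rows / 9 = every 7 rows.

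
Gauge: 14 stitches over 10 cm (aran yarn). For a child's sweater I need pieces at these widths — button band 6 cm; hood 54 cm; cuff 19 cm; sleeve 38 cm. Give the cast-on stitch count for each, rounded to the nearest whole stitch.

Rate = 14/10 = 1.4 sts per cm.
button band: 6 × 1.4 = 8.40 → 8.
hood: 54 × 1.4 = 75.60 → 76.
cuff: 19 × 1.4 = 26.60 → 27.
sleeve: 38 × 1.4 = 53.20 → 53.

button band 8; hood 76; cuff 27; sleeve 53.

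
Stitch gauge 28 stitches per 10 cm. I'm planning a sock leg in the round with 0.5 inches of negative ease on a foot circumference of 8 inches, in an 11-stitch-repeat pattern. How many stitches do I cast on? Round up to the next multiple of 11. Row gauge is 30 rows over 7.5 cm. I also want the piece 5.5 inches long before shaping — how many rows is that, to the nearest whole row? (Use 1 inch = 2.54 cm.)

Finished = 8 − 0.5 = 7.5 inches.
7.5 inches × 2.54 = 19.05 cm.
28/10 = 2.8 sts per cm; 19.05 × 2.8 = 53.34 sts.
Next multiple of 11 → 55.
5.5 inches = 13.97 cm; × 4 = 55.88 → 56 rows.

Cast on 55 stitches; work 56 rows.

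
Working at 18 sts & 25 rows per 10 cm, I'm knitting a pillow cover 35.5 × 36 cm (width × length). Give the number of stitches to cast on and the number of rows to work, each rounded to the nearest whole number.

Stitch gauge = 18/10 = 1.8 sts/cm; 35.5 × 1.8 = 63.90 → 64 sts.
Row gauge = 25/10 = 2.5 rows/cm; 36 × 2.5 = 90.00 → 90 rows.

Cast on 64 stitches and work 90 rows.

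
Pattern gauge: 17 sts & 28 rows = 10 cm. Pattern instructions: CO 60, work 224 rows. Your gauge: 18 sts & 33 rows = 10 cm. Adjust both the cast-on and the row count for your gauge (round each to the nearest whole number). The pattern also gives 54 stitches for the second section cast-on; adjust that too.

Stitches: 60 × 18/17 = 63.53 → 64.
Rows: 224 × 33/28 = 264.00 → 264.
second section cast-on: 54 × 18/17 = 57.18 → 57.

Cast on 64 stitches; work 264 rows; second section cast-on 57 stitches.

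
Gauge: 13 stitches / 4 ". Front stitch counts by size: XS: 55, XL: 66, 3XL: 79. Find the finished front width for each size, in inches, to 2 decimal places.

XS 16.92 inches; XL 20.31 inches; 3XL 24.31 inches.

13/4 = 3.25 sts per in.
XS: 55 / 3.25 = 16.923 → 16.92 in.
XL: 66 / 3.25 = 20.308 → 20.31 in.
3XL: 79 / 3.25 = 24.308 → 24.31 in.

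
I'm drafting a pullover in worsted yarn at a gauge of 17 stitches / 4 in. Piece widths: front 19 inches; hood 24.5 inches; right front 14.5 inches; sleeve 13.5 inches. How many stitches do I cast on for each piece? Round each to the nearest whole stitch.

Rate = 17/4 = 4.25 sts per in.
front: 19 × 4.25 = 80.75 → 81.
hood: 24.5 × 4.25 = 104.12 → 104.
right front: 14.5 × 4.25 = 61.62 → 62.
sleeve: 13.5 × 4.25 = 57.38 → 57.

front 81; hood 104; right front 62; sleeve 57.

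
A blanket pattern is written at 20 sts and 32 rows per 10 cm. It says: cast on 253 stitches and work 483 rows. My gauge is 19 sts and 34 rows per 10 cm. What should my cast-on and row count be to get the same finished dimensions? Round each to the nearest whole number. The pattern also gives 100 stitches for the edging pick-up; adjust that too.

Cast on 240 stitches; work 513 rows; edging pick-up 95 stitches.

Stitches: 253 × 19/20 = 240.35 → 240.
Rows: 483 × 34/32 = 513.19 → 513.
edging pick-up: 100 × 19/20 = 95.00 → 95.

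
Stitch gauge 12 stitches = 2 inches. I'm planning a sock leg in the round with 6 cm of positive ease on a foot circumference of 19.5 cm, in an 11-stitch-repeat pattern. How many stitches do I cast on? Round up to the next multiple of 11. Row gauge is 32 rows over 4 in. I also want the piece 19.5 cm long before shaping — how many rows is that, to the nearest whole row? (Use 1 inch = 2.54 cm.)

Cast on 66 stitches; work 61 rows.

Finished = 19.5 + 6 = 25.5 cm.
25.5 cm × 1/2.54 = 10.04 inches.
12/2 = 6 sts per in; 10.04 × 6 = 60.24 sts.
Next multiple of 11 → 66.
19.5 cm = 7.68 inches; × 8 = 61.42 → 61 rows.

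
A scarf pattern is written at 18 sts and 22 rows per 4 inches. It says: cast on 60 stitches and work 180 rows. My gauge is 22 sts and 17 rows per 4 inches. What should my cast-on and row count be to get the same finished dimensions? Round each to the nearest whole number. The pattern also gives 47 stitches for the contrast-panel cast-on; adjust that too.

Cast on 73 stitches; work 139 rows; contrast-panel cast-on 57 stitches.

Stitches: 60 × 22/18 = 73.33 → 73.
Rows: 180 × 17/22 = 139.09 → 139.
contrast-panel cast-on: 47 × 22/18 = 57.44 → 57.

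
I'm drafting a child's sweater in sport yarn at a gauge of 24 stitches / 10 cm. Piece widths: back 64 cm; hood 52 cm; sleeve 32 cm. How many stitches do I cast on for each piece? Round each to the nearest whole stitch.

back 154; hood 125; sleeve 77.

Rate = 24/10 = 2.4 sts per cm.
back: 64 × 2.4 = 153.60 → 154.
hood: 52 × 2.4 = 124.80 → 125.
sleeve: 32 × 2.4 = 76.80 → 77.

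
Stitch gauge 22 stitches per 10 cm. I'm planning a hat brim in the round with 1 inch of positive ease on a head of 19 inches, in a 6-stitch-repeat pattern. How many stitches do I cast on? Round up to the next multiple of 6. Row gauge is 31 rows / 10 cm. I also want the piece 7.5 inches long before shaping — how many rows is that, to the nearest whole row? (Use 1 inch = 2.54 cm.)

Cast on 114 stitches; work 59 rows.

Finished = 19 + 1 = 20 inches.
20 inches × 2.54 = 50.80 cm.
22/10 = 2.2 sts per cm; 50.80 × 2.2 = 111.76 sts.
Next multiple of 6 → 114.
7.5 inches = 19.05 cm; × 3.1 = 59.05 → 59 rows.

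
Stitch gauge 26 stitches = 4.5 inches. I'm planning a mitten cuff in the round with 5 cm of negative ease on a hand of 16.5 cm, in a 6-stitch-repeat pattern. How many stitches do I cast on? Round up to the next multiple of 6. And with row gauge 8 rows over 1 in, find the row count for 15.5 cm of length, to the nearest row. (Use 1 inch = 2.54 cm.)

Cast on 30 stitches; work 49 rows.

Finished = 16.5 − 5 = 11.5 cm.
11.5 cm × 1/2.54 = 4.53 inches.
26/4.5 = 5.778 sts per in; 4.53 × 5.778 = 26.16 sts.
Next multiple of 6 → 30.
15.5 cm = 6.10 inches; × 8 = 48.82 → 49 rows.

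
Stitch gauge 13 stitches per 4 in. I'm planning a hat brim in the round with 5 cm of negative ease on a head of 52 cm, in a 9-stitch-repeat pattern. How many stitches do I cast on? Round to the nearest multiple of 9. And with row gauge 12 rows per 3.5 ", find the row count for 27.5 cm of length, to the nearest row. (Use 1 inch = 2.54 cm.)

Finished = 52 − 5 = 47 cm.
47 cm × 1/2.54 = 18.50 inches.
13/4 = 3.25 sts per in; 18.50 × 3.25 = 60.14 sts.
Nearest multiple of 9 → 63.
27.5 cm = 10.83 inches; × 3.429 = 37.12 → 37 rows.

Cast on 63 stitches; work 37 rows.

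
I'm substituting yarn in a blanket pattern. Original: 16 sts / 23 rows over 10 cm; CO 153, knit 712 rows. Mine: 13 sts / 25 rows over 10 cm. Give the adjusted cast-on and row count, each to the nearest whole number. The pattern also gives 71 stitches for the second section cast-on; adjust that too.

Cast on 124 stitches; work 774 rows; second section cast-on 58 stitches.

Stitches: 153 × 13/16 = 124.31 → 124.
Rows: 712 × 25/23 = 773.91 → 774.
second section cast-on: 71 × 13/16 = 57.69 → 58.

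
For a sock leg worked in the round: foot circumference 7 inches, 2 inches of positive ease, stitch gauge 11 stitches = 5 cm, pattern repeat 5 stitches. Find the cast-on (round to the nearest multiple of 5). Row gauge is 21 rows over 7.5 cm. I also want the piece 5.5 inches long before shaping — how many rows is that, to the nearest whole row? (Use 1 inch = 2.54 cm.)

Cast on 50 stitches; work 39 rows.

Finished = 7 + 2 = 9 inches.
9 inches × 2.54 = 22.86 cm.
11/5 = 2.2 sts per cm; 22.86 × 2.2 = 50.29 sts.
Nearest multiple of 5 → 50.
5.5 inches = 13.97 cm; × 2.8 = 39.12 → 39 rows.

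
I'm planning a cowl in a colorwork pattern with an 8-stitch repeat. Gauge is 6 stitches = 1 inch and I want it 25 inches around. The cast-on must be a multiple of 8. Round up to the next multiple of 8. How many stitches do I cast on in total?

6 / 1 = 6 sts per inch.
25 × 6 = 150.00 sts.
Next multiple of 8: 152.

CO 152 sts.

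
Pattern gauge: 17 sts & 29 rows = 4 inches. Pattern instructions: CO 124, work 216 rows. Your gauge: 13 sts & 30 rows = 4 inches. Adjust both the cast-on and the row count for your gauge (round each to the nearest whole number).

Stitches: 124 × 13/17 = 94.82 → 95.
Rows: 216 × 30/29 = 223.45 → 223.

Cast on 95 stitches; work 223 rows.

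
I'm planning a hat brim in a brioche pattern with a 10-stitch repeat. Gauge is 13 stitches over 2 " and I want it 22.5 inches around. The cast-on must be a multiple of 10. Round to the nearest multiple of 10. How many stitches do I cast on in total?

13 / 2 = 6.5 sts per inch.
22.5 × 6.5 = 146.25 sts.
Nearest multiple of 10: 150.

Cast on 150 stitches.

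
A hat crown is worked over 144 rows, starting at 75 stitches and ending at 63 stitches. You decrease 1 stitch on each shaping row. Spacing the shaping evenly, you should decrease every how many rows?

Stitches to remove: |63 − 75| = 12.
Shaping rows needed: 12 / 1 = 12.
144 rows / 12 = every 12 rows.

Decrease every 12th row.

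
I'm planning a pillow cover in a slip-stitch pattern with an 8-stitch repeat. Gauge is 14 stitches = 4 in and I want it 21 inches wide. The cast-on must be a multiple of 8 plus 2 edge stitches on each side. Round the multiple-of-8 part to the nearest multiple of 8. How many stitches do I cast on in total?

76 stitches.

14 / 4 = 3.5 sts per inch.
21 × 3.5 = 73.50 sts.
Less 4 edge sts → 69.50 for the repeat.
Nearest multiple of 8: 72.
Add back 4 edge sts → 76.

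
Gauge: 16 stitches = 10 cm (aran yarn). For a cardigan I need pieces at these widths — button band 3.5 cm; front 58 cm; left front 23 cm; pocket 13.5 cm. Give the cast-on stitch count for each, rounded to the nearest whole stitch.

Rate = 16/10 = 1.6 sts per cm.
button band: 3.5 × 1.6 = 5.60 → 6.
front: 58 × 1.6 = 92.80 → 93.
left front: 23 × 1.6 = 36.80 → 37.
pocket: 13.5 × 1.6 = 21.60 → 22.

button band 6; front 93; left front 37; pocket 22.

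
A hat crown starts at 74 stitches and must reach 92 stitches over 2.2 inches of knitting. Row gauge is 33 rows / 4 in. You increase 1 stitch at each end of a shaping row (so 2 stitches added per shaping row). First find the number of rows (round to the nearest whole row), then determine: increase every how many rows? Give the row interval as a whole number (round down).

Increase every 2nd row.

Rows = 2.2 × 8.25 = 18.2 → 18 rows.
Stitches to add: 18 → 9 shaping rows (at 2 st each).
18 / 9 = 2.00 → every 2 rows.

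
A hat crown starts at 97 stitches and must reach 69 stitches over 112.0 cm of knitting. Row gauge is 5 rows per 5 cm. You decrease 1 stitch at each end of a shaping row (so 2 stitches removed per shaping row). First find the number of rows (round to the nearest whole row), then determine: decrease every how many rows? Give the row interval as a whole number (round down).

Rows = 112.0 × 1 = 112.0 → 112 rows.
Stitches to remove: 28 → 14 shaping rows (at 2 st each).
112 / 14 = 8.00 → every 8 rows.

Decrease every 8th row.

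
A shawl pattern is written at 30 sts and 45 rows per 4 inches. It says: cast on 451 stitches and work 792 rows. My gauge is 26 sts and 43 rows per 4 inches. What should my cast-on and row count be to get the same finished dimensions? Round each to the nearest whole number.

Stitches: 451 × 26/30 = 390.87 → 391.
Rows: 792 × 43/45 = 756.80 → 757.

Cast on 391 stitches; work 757 rows.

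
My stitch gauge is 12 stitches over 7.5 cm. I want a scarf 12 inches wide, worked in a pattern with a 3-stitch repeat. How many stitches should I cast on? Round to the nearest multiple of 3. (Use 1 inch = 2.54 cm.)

12 in = 12 × 2.54 = 30.48 cm.
12 / 7.5 = 1.6 sts/cm.
30.48 × 1.6 = 48.77 sts.
→ 48.

CO 48 sts.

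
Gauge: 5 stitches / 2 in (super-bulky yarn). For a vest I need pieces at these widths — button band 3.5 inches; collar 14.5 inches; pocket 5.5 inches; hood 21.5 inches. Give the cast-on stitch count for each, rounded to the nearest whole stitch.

button band 9; collar 36; pocket 14; hood 54.

Rate = 5/2 = 2.5 sts per in.
button band: 3.5 × 2.5 = 8.75 → 9.
collar: 14.5 × 2.5 = 36.25 → 36.
pocket: 5.5 × 2.5 = 13.75 → 14.
hood: 21.5 × 2.5 = 53.75 → 54.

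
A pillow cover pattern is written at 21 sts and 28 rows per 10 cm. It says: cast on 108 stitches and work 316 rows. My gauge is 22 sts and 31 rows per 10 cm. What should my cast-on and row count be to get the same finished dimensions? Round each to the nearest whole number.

Stitches: 108 × 22/21 = 113.14 → 113.
Rows: 316 × 31/28 = 349.86 → 350.

Cast on 113 stitches; work 350 rows.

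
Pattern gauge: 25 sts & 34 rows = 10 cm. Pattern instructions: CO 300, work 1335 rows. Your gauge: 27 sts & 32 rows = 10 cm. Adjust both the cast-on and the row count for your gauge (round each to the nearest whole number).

Cast on 324 stitches; work 1256 rows.

Stitches: 300 × 27/25 = 324.00 → 324.
Rows: 1335 × 32/34 = 1256.47 → 1256.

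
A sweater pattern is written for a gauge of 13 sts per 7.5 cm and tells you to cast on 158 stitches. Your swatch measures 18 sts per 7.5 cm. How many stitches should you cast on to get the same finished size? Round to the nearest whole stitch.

Cast on 219 stitches.

Scale factor = 18 / 13 = 1.385.
158 × 18 / 13 = 218.77 sts.
→ 219 sts.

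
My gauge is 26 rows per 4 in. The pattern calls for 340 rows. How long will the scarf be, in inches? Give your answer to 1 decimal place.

26 rows / 4 inch = 6.5 rows per inch.
340 / 6.5 = 52.31 inches.

52.3 inches.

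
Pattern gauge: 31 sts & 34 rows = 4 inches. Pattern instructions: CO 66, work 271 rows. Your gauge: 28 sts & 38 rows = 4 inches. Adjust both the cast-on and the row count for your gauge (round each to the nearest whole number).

Cast on 60 stitches; work 303 rows.

Stitches: 66 × 28/31 = 59.61 → 60.
Rows: 271 × 38/34 = 302.88 → 303.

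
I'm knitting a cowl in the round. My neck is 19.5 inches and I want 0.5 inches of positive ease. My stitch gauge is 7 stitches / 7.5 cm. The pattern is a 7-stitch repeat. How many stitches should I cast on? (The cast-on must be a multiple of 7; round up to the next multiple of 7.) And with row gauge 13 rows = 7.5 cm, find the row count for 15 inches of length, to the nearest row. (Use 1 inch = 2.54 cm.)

Finished = 19.5 + 0.5 = 20 inches.
20 inches × 2.54 = 50.80 cm.
7/7.5 = 0.933 sts per cm; 50.80 × 0.933 = 47.41 sts.
Next multiple of 7 → 49.
15 inches = 38.10 cm; × 1.733 = 66.04 → 66 rows.

Cast on 49 stitches; work 66 rows.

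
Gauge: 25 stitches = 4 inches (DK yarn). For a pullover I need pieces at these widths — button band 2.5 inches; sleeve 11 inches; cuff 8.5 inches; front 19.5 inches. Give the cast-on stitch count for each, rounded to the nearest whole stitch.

button band 16; sleeve 69; cuff 53; front 122.

Rate = 25/4 = 6.25 sts per in.
button band: 2.5 × 6.25 = 15.62 → 16.
sleeve: 11 × 6.25 = 68.75 → 69.
cuff: 8.5 × 6.25 = 53.12 → 53.
front: 19.5 × 6.25 = 121.88 → 122.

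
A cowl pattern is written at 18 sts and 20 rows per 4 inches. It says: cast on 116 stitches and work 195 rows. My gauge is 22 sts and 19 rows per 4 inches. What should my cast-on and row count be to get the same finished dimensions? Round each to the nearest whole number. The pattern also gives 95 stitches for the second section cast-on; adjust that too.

Stitches: 116 × 22/18 = 141.78 → 142.
Rows: 195 × 19/20 = 185.25 → 185.
second section cast-on: 95 × 22/18 = 116.11 → 116.

Cast on 142 stitches; work 185 rows; second section cast-on 116 stitches.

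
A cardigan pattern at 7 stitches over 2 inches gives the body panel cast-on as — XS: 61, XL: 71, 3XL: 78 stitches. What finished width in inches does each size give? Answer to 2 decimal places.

7/2 = 3.5 sts per in.
XS: 61 / 3.5 = 17.429 → 17.43 in.
XL: 71 / 3.5 = 20.286 → 20.29 in.
3XL: 78 / 3.5 = 22.286 → 22.29 in.

XS 17.43 inches; XL 20.29 inches; 3XL 22.29 inches.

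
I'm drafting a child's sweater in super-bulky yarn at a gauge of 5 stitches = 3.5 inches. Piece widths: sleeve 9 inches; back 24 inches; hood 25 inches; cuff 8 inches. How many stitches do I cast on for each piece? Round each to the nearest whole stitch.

Rate = 5/3.5 = 1.429 sts per in.
sleeve: 9 × 1.429 = 12.86 → 13.
back: 24 × 1.429 = 34.29 → 34.
hood: 25 × 1.429 = 35.71 → 36.
cuff: 8 × 1.429 = 11.43 → 11.

sleeve 13; back 34; hood 36; cuff 11.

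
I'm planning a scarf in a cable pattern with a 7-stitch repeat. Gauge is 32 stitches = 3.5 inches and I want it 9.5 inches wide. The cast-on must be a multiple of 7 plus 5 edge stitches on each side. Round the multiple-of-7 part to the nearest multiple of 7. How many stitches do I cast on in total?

32 / 3.5 = 9.143 sts per inch.
9.5 × 9.143 = 86.86 sts.
Less 10 edge sts → 76.86 for the repeat.
Nearest multiple of 7: 77.
Add back 10 edge sts → 87.

Cast on 87 stitches.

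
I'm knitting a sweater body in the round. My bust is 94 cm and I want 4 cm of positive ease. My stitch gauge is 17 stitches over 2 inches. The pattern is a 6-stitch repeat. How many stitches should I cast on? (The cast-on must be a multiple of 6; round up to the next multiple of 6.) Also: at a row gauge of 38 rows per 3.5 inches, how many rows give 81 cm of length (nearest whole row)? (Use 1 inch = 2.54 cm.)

Cast on 330 stitches; work 346 rows.

Finished = 94 + 4 = 98 cm.
98 cm × 1/2.54 = 38.58 inches.
17/2 = 8.5 sts per in; 38.58 × 8.5 = 327.95 sts.
Next multiple of 6 → 330.
81 cm = 31.89 inches; × 10.857 = 346.23 → 346 rows.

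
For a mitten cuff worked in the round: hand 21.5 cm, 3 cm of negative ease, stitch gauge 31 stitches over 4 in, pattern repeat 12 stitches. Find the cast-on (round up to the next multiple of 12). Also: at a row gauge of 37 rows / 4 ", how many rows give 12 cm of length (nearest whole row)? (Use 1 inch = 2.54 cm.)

Finished = 21.5 − 3 = 18.5 cm.
18.5 cm × 1/2.54 = 7.28 inches.
31/4 = 7.75 sts per in; 7.28 × 7.75 = 56.45 sts.
Next multiple of 12 → 60.
12 cm = 4.72 inches; × 9.25 = 43.70 → 44 rows.

Cast on 60 stitches; work 44 rows.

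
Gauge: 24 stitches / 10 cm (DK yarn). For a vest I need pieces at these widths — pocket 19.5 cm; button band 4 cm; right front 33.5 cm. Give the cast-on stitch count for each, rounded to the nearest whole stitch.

Rate = 24/10 = 2.4 sts per cm.
pocket: 19.5 × 2.4 = 46.80 → 47.
button band: 4 × 2.4 = 9.60 → 10.
right front: 33.5 × 2.4 = 80.40 → 80.

pocket 47; button band 10; right front 80.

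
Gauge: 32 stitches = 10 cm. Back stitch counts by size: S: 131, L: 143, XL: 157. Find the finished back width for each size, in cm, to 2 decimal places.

S 40.94 cm; L 44.69 cm; XL 49.06 cm.

32/10 = 3.2 sts per cm.
S: 131 / 3.2 = 40.938 → 40.94 cm.
L: 143 / 3.2 = 44.688 → 44.69 cm.
XL: 157 / 3.2 = 49.062 → 49.06 cm.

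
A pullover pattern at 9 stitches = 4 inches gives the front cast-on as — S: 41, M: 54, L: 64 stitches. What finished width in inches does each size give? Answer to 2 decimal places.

9/4 = 2.25 sts per in.
S: 41 / 2.25 = 18.222 → 18.22 in.
M: 54 / 2.25 = 24.000 → 24.00 in.
L: 64 / 2.25 = 28.444 → 28.44 in.

S 18.22 inches; M 24.00 inches; L 28.44 inches.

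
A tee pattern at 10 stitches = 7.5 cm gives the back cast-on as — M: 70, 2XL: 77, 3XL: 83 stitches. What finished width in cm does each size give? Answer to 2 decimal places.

M 52.50 cm; 2XL 57.75 cm; 3XL 62.25 cm.

10/7.5 = 1.333 sts per cm.
M: 70 / 1.333 = 52.500 → 52.50 cm.
2XL: 77 / 1.333 = 57.750 → 57.75 cm.
3XL: 83 / 1.333 = 62.250 → 62.25 cm.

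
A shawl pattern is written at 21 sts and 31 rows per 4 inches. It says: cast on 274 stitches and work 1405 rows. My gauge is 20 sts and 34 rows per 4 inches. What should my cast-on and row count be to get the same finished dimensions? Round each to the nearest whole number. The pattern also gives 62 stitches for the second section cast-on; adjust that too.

Cast on 261 stitches; work 1541 rows; second section cast-on 59 stitches.

Stitches: 274 × 20/21 = 260.95 → 261.
Rows: 1405 × 34/31 = 1540.97 → 1541.
second section cast-on: 62 × 20/21 = 59.05 → 59.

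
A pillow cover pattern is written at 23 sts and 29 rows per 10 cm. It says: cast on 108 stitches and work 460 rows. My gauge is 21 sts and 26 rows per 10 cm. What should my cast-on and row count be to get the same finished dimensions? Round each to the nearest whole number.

Stitches: 108 × 21/23 = 98.61 → 99.
Rows: 460 × 26/29 = 412.41 → 412.

Cast on 99 stitches; work 412 rows.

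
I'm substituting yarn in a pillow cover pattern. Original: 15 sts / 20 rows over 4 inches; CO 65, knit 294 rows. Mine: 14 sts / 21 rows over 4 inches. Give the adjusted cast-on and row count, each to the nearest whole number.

Cast on 61 stitches; work 309 rows.

Stitches: 65 × 14/15 = 60.67 → 61.
Rows: 294 × 21/20 = 308.70 → 309.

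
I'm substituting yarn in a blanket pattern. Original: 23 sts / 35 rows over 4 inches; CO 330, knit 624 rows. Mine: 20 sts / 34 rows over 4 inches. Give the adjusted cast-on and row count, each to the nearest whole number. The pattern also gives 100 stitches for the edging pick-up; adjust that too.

Stitches: 330 × 20/23 = 286.96 → 287.
Rows: 624 × 34/35 = 606.17 → 606.
edging pick-up: 100 × 20/23 = 86.96 → 87.

Cast on 287 stitches; work 606 rows; edging pick-up 87 stitches.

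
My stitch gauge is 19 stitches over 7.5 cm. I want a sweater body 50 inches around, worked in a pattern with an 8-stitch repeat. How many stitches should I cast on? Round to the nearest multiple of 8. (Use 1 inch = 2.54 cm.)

Cast on 320 stitches.

50 in = 50 × 2.54 = 127.00 cm.
19 / 7.5 = 2.533 sts/cm.
127.00 × 2.533 = 321.73 sts.
→ 320.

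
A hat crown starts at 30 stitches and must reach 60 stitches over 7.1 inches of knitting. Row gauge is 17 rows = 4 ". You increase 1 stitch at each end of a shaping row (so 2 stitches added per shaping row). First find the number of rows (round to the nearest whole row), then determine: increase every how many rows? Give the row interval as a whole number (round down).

Rows = 7.1 × 4.25 = 30.2 → 30 rows.
Stitches to add: 30 → 15 shaping rows (at 2 st each).
30 / 15 = 2.00 → every 2 rows.

Increase every 2nd row.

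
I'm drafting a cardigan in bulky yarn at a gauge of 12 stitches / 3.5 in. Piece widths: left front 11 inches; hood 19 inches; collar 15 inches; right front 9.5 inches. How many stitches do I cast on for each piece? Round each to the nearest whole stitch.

left front 38; hood 65; collar 51; right front 33.

Rate = 12/3.5 = 3.429 sts per in.
left front: 11 × 3.429 = 37.71 → 38.
hood: 19 × 3.429 = 65.14 → 65.
collar: 15 × 3.429 = 51.43 → 51.
right front: 9.5 × 3.429 = 32.57 → 33.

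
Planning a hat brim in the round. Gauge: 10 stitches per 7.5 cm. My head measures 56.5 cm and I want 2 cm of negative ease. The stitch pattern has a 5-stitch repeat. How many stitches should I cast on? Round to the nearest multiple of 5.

CO 75 sts.

Finished = 56.5 − 2 = 54.5 cm.
10 / 7.5 = 1.333 sts/cm.
54.5 × 1.333 = 72.67 sts.
Nearest multiple of 5: 75.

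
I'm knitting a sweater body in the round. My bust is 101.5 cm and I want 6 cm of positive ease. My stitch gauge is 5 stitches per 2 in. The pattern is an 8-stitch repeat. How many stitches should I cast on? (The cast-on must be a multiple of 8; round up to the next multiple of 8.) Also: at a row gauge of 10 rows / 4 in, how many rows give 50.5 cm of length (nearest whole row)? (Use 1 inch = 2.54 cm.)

Cast on 112 stitches; work 50 rows.

Finished = 101.5 + 6 = 107.5 cm.
107.5 cm × 1/2.54 = 42.32 inches.
5/2 = 2.5 sts per in; 42.32 × 2.5 = 105.81 sts.
Next multiple of 8 → 112.
50.5 cm = 19.88 inches; × 2.5 = 49.70 → 50 rows.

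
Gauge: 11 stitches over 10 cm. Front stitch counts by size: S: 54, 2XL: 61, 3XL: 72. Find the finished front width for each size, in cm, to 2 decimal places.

S 49.09 cm; 2XL 55.45 cm; 3XL 65.45 cm.

11/10 = 1.1 sts per cm.
S: 54 / 1.1 = 49.091 → 49.09 cm.
2XL: 61 / 1.1 = 55.455 → 55.45 cm.
3XL: 72 / 1.1 = 65.455 → 65.45 cm.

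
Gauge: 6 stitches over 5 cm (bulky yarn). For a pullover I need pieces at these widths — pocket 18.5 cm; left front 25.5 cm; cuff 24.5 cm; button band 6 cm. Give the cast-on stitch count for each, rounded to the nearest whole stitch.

Rate = 6/5 = 1.2 sts per cm.
pocket: 18.5 × 1.2 = 22.20 → 22.
left front: 25.5 × 1.2 = 30.60 → 31.
cuff: 24.5 × 1.2 = 29.40 → 29.
button band: 6 × 1.2 = 7.20 → 7.

pocket 22; left front 31; cuff 29; button band 7.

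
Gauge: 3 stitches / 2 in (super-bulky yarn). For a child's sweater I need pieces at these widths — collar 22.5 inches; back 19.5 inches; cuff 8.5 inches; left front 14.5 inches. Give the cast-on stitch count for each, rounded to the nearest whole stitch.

Rate = 3/2 = 1.5 sts per in.
collar: 22.5 × 1.5 = 33.75 → 34.
back: 19.5 × 1.5 = 29.25 → 29.
cuff: 8.5 × 1.5 = 12.75 → 13.
left front: 14.5 × 1.5 = 21.75 → 22.

collar 34; back 29; cuff 13; left front 22.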